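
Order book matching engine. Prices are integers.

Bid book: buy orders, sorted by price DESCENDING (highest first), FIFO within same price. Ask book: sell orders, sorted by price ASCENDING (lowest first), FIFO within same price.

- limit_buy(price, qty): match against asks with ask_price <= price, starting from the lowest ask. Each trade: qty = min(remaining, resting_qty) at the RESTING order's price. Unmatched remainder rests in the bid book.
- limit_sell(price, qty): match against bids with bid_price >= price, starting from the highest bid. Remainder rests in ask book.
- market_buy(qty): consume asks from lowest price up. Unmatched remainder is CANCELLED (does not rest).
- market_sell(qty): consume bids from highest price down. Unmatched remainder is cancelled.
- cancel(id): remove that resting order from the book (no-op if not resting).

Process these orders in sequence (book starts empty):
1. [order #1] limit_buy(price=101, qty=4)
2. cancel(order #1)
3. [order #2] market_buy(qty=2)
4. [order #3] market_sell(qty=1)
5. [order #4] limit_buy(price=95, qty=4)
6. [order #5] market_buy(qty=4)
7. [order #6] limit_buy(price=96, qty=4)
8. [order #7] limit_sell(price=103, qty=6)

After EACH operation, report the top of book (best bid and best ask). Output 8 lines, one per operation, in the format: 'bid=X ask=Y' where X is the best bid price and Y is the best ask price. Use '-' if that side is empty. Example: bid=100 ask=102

After op 1 [order #1] limit_buy(price=101, qty=4): fills=none; bids=[#1:4@101] asks=[-]
After op 2 cancel(order #1): fills=none; bids=[-] asks=[-]
After op 3 [order #2] market_buy(qty=2): fills=none; bids=[-] asks=[-]
After op 4 [order #3] market_sell(qty=1): fills=none; bids=[-] asks=[-]
After op 5 [order #4] limit_buy(price=95, qty=4): fills=none; bids=[#4:4@95] asks=[-]
After op 6 [order #5] market_buy(qty=4): fills=none; bids=[#4:4@95] asks=[-]
After op 7 [order #6] limit_buy(price=96, qty=4): fills=none; bids=[#6:4@96 #4:4@95] asks=[-]
After op 8 [order #7] limit_sell(price=103, qty=6): fills=none; bids=[#6:4@96 #4:4@95] asks=[#7:6@103]

Answer: bid=101 ask=-
bid=- ask=-
bid=- ask=-
bid=- ask=-
bid=95 ask=-
bid=95 ask=-
bid=96 ask=-
bid=96 ask=103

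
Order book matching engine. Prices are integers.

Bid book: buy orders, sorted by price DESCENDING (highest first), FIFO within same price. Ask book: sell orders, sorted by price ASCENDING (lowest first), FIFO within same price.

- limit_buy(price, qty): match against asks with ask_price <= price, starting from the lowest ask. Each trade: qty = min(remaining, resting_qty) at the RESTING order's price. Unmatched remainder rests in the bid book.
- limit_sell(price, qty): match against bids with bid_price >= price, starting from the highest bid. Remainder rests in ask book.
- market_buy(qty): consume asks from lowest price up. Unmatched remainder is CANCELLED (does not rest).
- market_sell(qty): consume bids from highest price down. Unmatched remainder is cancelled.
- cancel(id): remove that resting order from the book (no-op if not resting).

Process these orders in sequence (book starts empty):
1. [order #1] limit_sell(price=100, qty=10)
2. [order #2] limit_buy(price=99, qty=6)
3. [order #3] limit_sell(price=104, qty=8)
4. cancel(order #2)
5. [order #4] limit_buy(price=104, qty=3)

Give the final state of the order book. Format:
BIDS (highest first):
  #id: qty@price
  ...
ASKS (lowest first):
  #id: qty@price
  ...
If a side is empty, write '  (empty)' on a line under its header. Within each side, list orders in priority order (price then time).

Answer: BIDS (highest first):
  (empty)
ASKS (lowest first):
  #1: 7@100
  #3: 8@104

Derivation:
After op 1 [order #1] limit_sell(price=100, qty=10): fills=none; bids=[-] asks=[#1:10@100]
After op 2 [order #2] limit_buy(price=99, qty=6): fills=none; bids=[#2:6@99] asks=[#1:10@100]
After op 3 [order #3] limit_sell(price=104, qty=8): fills=none; bids=[#2:6@99] asks=[#1:10@100 #3:8@104]
After op 4 cancel(order #2): fills=none; bids=[-] asks=[#1:10@100 #3:8@104]
After op 5 [order #4] limit_buy(price=104, qty=3): fills=#4x#1:3@100; bids=[-] asks=[#1:7@100 #3:8@104]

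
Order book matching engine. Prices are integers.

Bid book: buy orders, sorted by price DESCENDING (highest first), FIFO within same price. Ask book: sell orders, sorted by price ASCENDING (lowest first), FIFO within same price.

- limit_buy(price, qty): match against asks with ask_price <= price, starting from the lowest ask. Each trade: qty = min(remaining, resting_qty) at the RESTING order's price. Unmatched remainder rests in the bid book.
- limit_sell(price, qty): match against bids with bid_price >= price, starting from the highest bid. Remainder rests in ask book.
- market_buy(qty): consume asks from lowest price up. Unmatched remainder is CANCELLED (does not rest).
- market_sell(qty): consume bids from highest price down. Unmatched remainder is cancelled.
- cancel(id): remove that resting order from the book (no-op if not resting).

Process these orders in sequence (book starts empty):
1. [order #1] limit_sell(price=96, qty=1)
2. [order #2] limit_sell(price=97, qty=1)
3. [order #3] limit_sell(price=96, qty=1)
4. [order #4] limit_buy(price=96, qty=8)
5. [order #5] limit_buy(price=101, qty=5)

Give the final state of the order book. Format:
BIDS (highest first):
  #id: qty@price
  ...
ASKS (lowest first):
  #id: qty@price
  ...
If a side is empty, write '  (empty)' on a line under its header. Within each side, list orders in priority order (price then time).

After op 1 [order #1] limit_sell(price=96, qty=1): fills=none; bids=[-] asks=[#1:1@96]
After op 2 [order #2] limit_sell(price=97, qty=1): fills=none; bids=[-] asks=[#1:1@96 #2:1@97]
After op 3 [order #3] limit_sell(price=96, qty=1): fills=none; bids=[-] asks=[#1:1@96 #3:1@96 #2:1@97]
After op 4 [order #4] limit_buy(price=96, qty=8): fills=#4x#1:1@96 #4x#3:1@96; bids=[#4:6@96] asks=[#2:1@97]
After op 5 [order #5] limit_buy(price=101, qty=5): fills=#5x#2:1@97; bids=[#5:4@101 #4:6@96] asks=[-]

Answer: BIDS (highest first):
  #5: 4@101
  #4: 6@96
ASKS (lowest first):
  (empty)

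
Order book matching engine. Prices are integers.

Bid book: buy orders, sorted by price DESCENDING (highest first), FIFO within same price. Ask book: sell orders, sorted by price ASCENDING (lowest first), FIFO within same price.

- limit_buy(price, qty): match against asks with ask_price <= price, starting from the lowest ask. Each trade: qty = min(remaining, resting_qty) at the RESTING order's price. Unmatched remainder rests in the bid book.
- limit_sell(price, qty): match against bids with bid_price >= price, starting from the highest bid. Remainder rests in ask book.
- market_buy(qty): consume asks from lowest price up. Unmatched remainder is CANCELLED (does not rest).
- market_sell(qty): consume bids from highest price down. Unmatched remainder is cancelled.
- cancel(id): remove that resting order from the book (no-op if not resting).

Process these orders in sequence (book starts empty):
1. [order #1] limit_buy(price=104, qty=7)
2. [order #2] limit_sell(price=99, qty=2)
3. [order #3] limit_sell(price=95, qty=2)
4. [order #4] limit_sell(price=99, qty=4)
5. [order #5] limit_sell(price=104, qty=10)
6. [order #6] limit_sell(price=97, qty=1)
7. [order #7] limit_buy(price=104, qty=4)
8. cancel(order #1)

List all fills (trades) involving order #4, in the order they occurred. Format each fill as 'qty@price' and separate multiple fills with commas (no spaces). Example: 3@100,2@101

After op 1 [order #1] limit_buy(price=104, qty=7): fills=none; bids=[#1:7@104] asks=[-]
After op 2 [order #2] limit_sell(price=99, qty=2): fills=#1x#2:2@104; bids=[#1:5@104] asks=[-]
After op 3 [order #3] limit_sell(price=95, qty=2): fills=#1x#3:2@104; bids=[#1:3@104] asks=[-]
After op 4 [order #4] limit_sell(price=99, qty=4): fills=#1x#4:3@104; bids=[-] asks=[#4:1@99]
After op 5 [order #5] limit_sell(price=104, qty=10): fills=none; bids=[-] asks=[#4:1@99 #5:10@104]
After op 6 [order #6] limit_sell(price=97, qty=1): fills=none; bids=[-] asks=[#6:1@97 #4:1@99 #5:10@104]
After op 7 [order #7] limit_buy(price=104, qty=4): fills=#7x#6:1@97 #7x#4:1@99 #7x#5:2@104; bids=[-] asks=[#5:8@104]
After op 8 cancel(order #1): fills=none; bids=[-] asks=[#5:8@104]

Answer: 3@104,1@99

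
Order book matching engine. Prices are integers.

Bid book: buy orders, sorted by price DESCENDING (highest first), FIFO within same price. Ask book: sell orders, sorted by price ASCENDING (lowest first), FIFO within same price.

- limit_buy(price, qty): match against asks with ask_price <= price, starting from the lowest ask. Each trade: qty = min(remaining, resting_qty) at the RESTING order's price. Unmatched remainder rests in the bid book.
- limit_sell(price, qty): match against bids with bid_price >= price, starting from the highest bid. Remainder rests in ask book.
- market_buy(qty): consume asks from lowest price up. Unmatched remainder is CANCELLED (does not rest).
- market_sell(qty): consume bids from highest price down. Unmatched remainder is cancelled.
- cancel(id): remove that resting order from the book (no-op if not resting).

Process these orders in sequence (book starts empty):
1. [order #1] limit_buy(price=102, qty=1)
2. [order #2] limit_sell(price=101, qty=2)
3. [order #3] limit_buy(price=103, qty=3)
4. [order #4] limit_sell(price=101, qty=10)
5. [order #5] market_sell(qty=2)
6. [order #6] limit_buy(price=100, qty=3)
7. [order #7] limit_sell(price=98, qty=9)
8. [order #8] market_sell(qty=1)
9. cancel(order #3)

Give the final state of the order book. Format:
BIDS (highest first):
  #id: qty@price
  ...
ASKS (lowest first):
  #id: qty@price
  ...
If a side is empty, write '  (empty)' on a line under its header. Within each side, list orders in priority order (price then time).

Answer: BIDS (highest first):
  (empty)
ASKS (lowest first):
  #7: 6@98
  #4: 8@101

Derivation:
After op 1 [order #1] limit_buy(price=102, qty=1): fills=none; bids=[#1:1@102] asks=[-]
After op 2 [order #2] limit_sell(price=101, qty=2): fills=#1x#2:1@102; bids=[-] asks=[#2:1@101]
After op 3 [order #3] limit_buy(price=103, qty=3): fills=#3x#2:1@101; bids=[#3:2@103] asks=[-]
After op 4 [order #4] limit_sell(price=101, qty=10): fills=#3x#4:2@103; bids=[-] asks=[#4:8@101]
After op 5 [order #5] market_sell(qty=2): fills=none; bids=[-] asks=[#4:8@101]
After op 6 [order #6] limit_buy(price=100, qty=3): fills=none; bids=[#6:3@100] asks=[#4:8@101]
After op 7 [order #7] limit_sell(price=98, qty=9): fills=#6x#7:3@100; bids=[-] asks=[#7:6@98 #4:8@101]
After op 8 [order #8] market_sell(qty=1): fills=none; bids=[-] asks=[#7:6@98 #4:8@101]
After op 9 cancel(order #3): fills=none; bids=[-] asks=[#7:6@98 #4:8@101]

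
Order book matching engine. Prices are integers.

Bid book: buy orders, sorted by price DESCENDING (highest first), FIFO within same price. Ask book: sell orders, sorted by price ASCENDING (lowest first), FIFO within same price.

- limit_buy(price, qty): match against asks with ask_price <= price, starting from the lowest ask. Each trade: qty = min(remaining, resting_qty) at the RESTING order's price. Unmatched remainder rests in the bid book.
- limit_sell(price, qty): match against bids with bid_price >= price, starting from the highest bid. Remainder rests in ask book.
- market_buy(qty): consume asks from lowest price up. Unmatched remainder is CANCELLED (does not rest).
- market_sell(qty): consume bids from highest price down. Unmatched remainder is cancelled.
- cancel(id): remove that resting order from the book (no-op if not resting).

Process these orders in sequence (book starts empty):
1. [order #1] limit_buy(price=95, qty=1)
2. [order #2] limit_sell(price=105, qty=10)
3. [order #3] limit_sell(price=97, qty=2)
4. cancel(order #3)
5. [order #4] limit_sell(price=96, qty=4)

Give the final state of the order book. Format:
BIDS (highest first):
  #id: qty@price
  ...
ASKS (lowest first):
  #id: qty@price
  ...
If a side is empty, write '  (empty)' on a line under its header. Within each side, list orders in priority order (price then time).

After op 1 [order #1] limit_buy(price=95, qty=1): fills=none; bids=[#1:1@95] asks=[-]
After op 2 [order #2] limit_sell(price=105, qty=10): fills=none; bids=[#1:1@95] asks=[#2:10@105]
After op 3 [order #3] limit_sell(price=97, qty=2): fills=none; bids=[#1:1@95] asks=[#3:2@97 #2:10@105]
After op 4 cancel(order #3): fills=none; bids=[#1:1@95] asks=[#2:10@105]
After op 5 [order #4] limit_sell(price=96, qty=4): fills=none; bids=[#1:1@95] asks=[#4:4@96 #2:10@105]

Answer: BIDS (highest first):
  #1: 1@95
ASKS (lowest first):
  #4: 4@96
  #2: 10@105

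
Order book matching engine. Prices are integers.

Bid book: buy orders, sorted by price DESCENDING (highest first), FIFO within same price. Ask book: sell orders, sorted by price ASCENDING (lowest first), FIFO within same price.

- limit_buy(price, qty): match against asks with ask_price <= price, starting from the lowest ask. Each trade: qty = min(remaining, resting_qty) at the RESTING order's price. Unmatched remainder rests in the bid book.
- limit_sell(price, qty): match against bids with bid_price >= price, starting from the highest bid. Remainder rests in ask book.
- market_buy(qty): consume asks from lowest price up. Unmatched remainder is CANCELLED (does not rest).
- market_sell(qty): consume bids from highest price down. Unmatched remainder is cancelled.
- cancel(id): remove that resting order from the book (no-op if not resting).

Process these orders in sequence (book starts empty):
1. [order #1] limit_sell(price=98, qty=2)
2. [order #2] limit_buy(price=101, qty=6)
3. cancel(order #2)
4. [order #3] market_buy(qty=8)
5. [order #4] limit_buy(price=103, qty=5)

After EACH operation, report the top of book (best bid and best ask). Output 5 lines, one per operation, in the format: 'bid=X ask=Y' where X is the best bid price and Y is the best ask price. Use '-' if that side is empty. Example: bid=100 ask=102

After op 1 [order #1] limit_sell(price=98, qty=2): fills=none; bids=[-] asks=[#1:2@98]
After op 2 [order #2] limit_buy(price=101, qty=6): fills=#2x#1:2@98; bids=[#2:4@101] asks=[-]
After op 3 cancel(order #2): fills=none; bids=[-] asks=[-]
After op 4 [order #3] market_buy(qty=8): fills=none; bids=[-] asks=[-]
After op 5 [order #4] limit_buy(price=103, qty=5): fills=none; bids=[#4:5@103] asks=[-]

Answer: bid=- ask=98
bid=101 ask=-
bid=- ask=-
bid=- ask=-
bid=103 ask=-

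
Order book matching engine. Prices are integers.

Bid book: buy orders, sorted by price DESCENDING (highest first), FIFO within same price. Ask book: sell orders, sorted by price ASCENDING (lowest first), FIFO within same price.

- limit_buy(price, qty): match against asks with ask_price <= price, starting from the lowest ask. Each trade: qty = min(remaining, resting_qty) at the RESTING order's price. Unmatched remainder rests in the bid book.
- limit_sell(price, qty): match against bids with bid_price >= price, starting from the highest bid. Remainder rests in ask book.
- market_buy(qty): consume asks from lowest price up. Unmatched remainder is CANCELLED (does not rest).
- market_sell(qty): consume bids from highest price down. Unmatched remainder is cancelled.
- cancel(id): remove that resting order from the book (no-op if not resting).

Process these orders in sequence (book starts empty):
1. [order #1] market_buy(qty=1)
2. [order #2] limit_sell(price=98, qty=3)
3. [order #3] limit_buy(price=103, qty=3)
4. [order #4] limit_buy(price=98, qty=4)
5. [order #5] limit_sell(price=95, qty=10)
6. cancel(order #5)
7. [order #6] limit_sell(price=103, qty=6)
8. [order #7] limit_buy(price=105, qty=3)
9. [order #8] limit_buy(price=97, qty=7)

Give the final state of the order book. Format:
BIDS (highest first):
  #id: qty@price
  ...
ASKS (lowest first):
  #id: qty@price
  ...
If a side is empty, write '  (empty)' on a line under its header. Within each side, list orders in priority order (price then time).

After op 1 [order #1] market_buy(qty=1): fills=none; bids=[-] asks=[-]
After op 2 [order #2] limit_sell(price=98, qty=3): fills=none; bids=[-] asks=[#2:3@98]
After op 3 [order #3] limit_buy(price=103, qty=3): fills=#3x#2:3@98; bids=[-] asks=[-]
After op 4 [order #4] limit_buy(price=98, qty=4): fills=none; bids=[#4:4@98] asks=[-]
After op 5 [order #5] limit_sell(price=95, qty=10): fills=#4x#5:4@98; bids=[-] asks=[#5:6@95]
After op 6 cancel(order #5): fills=none; bids=[-] asks=[-]
After op 7 [order #6] limit_sell(price=103, qty=6): fills=none; bids=[-] asks=[#6:6@103]
After op 8 [order #7] limit_buy(price=105, qty=3): fills=#7x#6:3@103; bids=[-] asks=[#6:3@103]
After op 9 [order #8] limit_buy(price=97, qty=7): fills=none; bids=[#8:7@97] asks=[#6:3@103]

Answer: BIDS (highest first):
  #8: 7@97
ASKS (lowest first):
  #6: 3@103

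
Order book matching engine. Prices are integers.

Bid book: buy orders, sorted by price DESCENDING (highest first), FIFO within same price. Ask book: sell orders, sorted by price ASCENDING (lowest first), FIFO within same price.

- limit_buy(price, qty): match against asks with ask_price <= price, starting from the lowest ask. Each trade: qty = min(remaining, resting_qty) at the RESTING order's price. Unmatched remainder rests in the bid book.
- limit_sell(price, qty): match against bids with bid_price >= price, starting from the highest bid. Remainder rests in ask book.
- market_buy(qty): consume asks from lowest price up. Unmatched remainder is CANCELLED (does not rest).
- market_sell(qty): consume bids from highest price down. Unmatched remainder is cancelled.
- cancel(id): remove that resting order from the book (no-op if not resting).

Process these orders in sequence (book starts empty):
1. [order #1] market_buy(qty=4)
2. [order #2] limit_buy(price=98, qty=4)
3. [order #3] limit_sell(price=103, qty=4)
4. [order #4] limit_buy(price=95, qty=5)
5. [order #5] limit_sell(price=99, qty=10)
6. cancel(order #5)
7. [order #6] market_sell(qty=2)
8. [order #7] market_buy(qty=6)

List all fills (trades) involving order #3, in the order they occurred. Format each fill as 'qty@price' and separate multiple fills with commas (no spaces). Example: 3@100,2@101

Answer: 4@103

Derivation:
After op 1 [order #1] market_buy(qty=4): fills=none; bids=[-] asks=[-]
After op 2 [order #2] limit_buy(price=98, qty=4): fills=none; bids=[#2:4@98] asks=[-]
After op 3 [order #3] limit_sell(price=103, qty=4): fills=none; bids=[#2:4@98] asks=[#3:4@103]
After op 4 [order #4] limit_buy(price=95, qty=5): fills=none; bids=[#2:4@98 #4:5@95] asks=[#3:4@103]
After op 5 [order #5] limit_sell(price=99, qty=10): fills=none; bids=[#2:4@98 #4:5@95] asks=[#5:10@99 #3:4@103]
After op 6 cancel(order #5): fills=none; bids=[#2:4@98 #4:5@95] asks=[#3:4@103]
After op 7 [order #6] market_sell(qty=2): fills=#2x#6:2@98; bids=[#2:2@98 #4:5@95] asks=[#3:4@103]
After op 8 [order #7] market_buy(qty=6): fills=#7x#3:4@103; bids=[#2:2@98 #4:5@95] asks=[-]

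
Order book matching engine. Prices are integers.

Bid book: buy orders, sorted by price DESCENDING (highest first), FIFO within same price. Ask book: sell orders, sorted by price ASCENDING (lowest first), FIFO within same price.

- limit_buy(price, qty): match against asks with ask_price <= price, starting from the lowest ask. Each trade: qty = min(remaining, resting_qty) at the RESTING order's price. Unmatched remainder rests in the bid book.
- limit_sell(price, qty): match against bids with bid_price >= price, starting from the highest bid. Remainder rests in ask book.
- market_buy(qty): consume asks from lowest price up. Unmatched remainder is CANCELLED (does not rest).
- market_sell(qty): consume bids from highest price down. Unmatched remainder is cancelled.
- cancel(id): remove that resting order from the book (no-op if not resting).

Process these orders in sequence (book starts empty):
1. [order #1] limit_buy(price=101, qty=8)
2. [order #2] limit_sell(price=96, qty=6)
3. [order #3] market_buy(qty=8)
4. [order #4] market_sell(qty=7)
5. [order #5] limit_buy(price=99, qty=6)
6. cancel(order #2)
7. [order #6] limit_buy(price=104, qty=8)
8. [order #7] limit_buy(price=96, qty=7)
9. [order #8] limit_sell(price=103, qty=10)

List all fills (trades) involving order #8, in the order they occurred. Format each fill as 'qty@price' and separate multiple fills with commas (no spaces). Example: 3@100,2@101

After op 1 [order #1] limit_buy(price=101, qty=8): fills=none; bids=[#1:8@101] asks=[-]
After op 2 [order #2] limit_sell(price=96, qty=6): fills=#1x#2:6@101; bids=[#1:2@101] asks=[-]
After op 3 [order #3] market_buy(qty=8): fills=none; bids=[#1:2@101] asks=[-]
After op 4 [order #4] market_sell(qty=7): fills=#1x#4:2@101; bids=[-] asks=[-]
After op 5 [order #5] limit_buy(price=99, qty=6): fills=none; bids=[#5:6@99] asks=[-]
After op 6 cancel(order #2): fills=none; bids=[#5:6@99] asks=[-]
After op 7 [order #6] limit_buy(price=104, qty=8): fills=none; bids=[#6:8@104 #5:6@99] asks=[-]
After op 8 [order #7] limit_buy(price=96, qty=7): fills=none; bids=[#6:8@104 #5:6@99 #7:7@96] asks=[-]
After op 9 [order #8] limit_sell(price=103, qty=10): fills=#6x#8:8@104; bids=[#5:6@99 #7:7@96] asks=[#8:2@103]

Answer: 8@104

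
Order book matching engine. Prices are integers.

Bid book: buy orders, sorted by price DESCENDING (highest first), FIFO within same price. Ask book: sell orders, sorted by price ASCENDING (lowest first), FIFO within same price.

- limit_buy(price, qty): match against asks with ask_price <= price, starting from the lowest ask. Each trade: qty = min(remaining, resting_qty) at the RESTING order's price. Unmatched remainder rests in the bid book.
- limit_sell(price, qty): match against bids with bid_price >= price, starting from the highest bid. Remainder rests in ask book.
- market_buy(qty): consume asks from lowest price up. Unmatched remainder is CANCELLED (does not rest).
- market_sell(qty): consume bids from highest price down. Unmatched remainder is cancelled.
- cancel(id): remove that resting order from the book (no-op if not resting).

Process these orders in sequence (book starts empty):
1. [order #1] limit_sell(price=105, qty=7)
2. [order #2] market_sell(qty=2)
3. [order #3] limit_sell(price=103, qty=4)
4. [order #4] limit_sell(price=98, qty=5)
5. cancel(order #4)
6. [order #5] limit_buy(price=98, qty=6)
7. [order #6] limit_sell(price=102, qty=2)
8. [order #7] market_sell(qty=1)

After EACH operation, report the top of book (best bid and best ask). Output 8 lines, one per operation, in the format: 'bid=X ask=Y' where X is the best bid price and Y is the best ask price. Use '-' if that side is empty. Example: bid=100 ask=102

Answer: bid=- ask=105
bid=- ask=105
bid=- ask=103
bid=- ask=98
bid=- ask=103
bid=98 ask=103
bid=98 ask=102
bid=98 ask=102

Derivation:
After op 1 [order #1] limit_sell(price=105, qty=7): fills=none; bids=[-] asks=[#1:7@105]
After op 2 [order #2] market_sell(qty=2): fills=none; bids=[-] asks=[#1:7@105]
After op 3 [order #3] limit_sell(price=103, qty=4): fills=none; bids=[-] asks=[#3:4@103 #1:7@105]
After op 4 [order #4] limit_sell(price=98, qty=5): fills=none; bids=[-] asks=[#4:5@98 #3:4@103 #1:7@105]
After op 5 cancel(order #4): fills=none; bids=[-] asks=[#3:4@103 #1:7@105]
After op 6 [order #5] limit_buy(price=98, qty=6): fills=none; bids=[#5:6@98] asks=[#3:4@103 #1:7@105]
After op 7 [order #6] limit_sell(price=102, qty=2): fills=none; bids=[#5:6@98] asks=[#6:2@102 #3:4@103 #1:7@105]
After op 8 [order #7] market_sell(qty=1): fills=#5x#7:1@98; bids=[#5:5@98] asks=[#6:2@102 #3:4@103 #1:7@105]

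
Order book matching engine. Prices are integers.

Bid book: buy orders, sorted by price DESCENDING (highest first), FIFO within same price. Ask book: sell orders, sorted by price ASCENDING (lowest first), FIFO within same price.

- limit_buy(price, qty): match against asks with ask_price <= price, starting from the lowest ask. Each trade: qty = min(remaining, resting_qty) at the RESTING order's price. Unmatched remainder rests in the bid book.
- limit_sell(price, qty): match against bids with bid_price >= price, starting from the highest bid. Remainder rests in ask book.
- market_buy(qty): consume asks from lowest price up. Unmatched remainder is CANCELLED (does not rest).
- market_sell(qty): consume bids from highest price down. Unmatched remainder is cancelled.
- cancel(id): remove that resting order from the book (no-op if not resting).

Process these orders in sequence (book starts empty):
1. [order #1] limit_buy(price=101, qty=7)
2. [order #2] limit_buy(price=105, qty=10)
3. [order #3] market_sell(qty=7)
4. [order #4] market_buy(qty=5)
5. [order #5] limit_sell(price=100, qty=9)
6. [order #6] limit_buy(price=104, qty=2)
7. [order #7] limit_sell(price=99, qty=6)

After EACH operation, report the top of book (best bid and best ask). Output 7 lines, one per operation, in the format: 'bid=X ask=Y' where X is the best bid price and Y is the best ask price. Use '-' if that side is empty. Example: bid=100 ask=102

Answer: bid=101 ask=-
bid=105 ask=-
bid=105 ask=-
bid=105 ask=-
bid=101 ask=-
bid=104 ask=-
bid=- ask=99

Derivation:
After op 1 [order #1] limit_buy(price=101, qty=7): fills=none; bids=[#1:7@101] asks=[-]
After op 2 [order #2] limit_buy(price=105, qty=10): fills=none; bids=[#2:10@105 #1:7@101] asks=[-]
After op 3 [order #3] market_sell(qty=7): fills=#2x#3:7@105; bids=[#2:3@105 #1:7@101] asks=[-]
After op 4 [order #4] market_buy(qty=5): fills=none; bids=[#2:3@105 #1:7@101] asks=[-]
After op 5 [order #5] limit_sell(price=100, qty=9): fills=#2x#5:3@105 #1x#5:6@101; bids=[#1:1@101] asks=[-]
After op 6 [order #6] limit_buy(price=104, qty=2): fills=none; bids=[#6:2@104 #1:1@101] asks=[-]
After op 7 [order #7] limit_sell(price=99, qty=6): fills=#6x#7:2@104 #1x#7:1@101; bids=[-] asks=[#7:3@99]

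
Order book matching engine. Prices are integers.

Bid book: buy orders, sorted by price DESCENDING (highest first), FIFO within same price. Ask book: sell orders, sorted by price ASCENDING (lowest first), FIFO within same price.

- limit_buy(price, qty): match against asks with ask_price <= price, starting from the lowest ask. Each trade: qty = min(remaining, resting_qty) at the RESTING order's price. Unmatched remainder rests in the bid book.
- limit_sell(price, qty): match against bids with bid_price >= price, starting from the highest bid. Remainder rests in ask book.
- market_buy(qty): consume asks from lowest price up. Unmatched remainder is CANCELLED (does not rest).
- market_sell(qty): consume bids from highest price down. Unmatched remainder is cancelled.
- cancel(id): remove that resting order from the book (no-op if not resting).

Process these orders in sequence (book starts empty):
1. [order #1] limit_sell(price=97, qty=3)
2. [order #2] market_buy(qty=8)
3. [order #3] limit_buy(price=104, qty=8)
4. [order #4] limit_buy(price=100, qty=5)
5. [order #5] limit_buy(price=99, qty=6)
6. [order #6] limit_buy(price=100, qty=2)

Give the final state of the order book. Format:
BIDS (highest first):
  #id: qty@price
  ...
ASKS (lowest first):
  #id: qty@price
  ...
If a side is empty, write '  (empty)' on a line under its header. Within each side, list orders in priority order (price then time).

After op 1 [order #1] limit_sell(price=97, qty=3): fills=none; bids=[-] asks=[#1:3@97]
After op 2 [order #2] market_buy(qty=8): fills=#2x#1:3@97; bids=[-] asks=[-]
After op 3 [order #3] limit_buy(price=104, qty=8): fills=none; bids=[#3:8@104] asks=[-]
After op 4 [order #4] limit_buy(price=100, qty=5): fills=none; bids=[#3:8@104 #4:5@100] asks=[-]
After op 5 [order #5] limit_buy(price=99, qty=6): fills=none; bids=[#3:8@104 #4:5@100 #5:6@99] asks=[-]
After op 6 [order #6] limit_buy(price=100, qty=2): fills=none; bids=[#3:8@104 #4:5@100 #6:2@100 #5:6@99] asks=[-]

Answer: BIDS (highest first):
  #3: 8@104
  #4: 5@100
  #6: 2@100
  #5: 6@99
ASKS (lowest first):
  (empty)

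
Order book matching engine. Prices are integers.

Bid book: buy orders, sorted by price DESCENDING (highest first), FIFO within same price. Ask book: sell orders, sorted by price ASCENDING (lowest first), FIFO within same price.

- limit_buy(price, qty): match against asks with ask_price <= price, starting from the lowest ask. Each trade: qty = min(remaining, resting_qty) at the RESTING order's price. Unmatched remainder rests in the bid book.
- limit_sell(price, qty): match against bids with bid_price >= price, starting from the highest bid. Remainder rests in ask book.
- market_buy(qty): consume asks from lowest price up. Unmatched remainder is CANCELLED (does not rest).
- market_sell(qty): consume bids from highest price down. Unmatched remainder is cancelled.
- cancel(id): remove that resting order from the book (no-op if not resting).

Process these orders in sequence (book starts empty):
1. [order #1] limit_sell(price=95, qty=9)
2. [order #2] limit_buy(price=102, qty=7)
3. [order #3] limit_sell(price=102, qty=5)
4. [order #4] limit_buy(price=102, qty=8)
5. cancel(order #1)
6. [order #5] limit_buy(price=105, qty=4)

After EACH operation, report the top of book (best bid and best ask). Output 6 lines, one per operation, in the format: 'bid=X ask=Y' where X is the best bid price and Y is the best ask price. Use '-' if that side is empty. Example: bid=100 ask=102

After op 1 [order #1] limit_sell(price=95, qty=9): fills=none; bids=[-] asks=[#1:9@95]
After op 2 [order #2] limit_buy(price=102, qty=7): fills=#2x#1:7@95; bids=[-] asks=[#1:2@95]
After op 3 [order #3] limit_sell(price=102, qty=5): fills=none; bids=[-] asks=[#1:2@95 #3:5@102]
After op 4 [order #4] limit_buy(price=102, qty=8): fills=#4x#1:2@95 #4x#3:5@102; bids=[#4:1@102] asks=[-]
After op 5 cancel(order #1): fills=none; bids=[#4:1@102] asks=[-]
After op 6 [order #5] limit_buy(price=105, qty=4): fills=none; bids=[#5:4@105 #4:1@102] asks=[-]

Answer: bid=- ask=95
bid=- ask=95
bid=- ask=95
bid=102 ask=-
bid=102 ask=-
bid=105 ask=-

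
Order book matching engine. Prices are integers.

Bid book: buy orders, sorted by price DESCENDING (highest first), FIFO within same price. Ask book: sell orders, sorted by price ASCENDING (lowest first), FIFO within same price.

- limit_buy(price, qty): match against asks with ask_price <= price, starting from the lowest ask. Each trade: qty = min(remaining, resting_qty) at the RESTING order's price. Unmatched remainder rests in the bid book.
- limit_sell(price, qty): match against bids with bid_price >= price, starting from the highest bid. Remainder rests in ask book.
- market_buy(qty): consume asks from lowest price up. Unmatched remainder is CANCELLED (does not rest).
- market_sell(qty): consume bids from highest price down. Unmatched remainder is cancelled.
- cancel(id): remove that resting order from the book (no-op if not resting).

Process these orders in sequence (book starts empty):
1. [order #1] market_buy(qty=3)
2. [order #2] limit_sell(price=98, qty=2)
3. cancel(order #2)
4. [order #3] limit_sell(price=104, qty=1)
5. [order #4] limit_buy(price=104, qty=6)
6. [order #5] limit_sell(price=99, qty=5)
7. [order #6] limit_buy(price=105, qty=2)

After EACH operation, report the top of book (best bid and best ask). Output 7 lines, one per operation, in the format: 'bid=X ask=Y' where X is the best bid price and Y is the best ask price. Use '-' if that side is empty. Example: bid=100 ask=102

Answer: bid=- ask=-
bid=- ask=98
bid=- ask=-
bid=- ask=104
bid=104 ask=-
bid=- ask=-
bid=105 ask=-

Derivation:
After op 1 [order #1] market_buy(qty=3): fills=none; bids=[-] asks=[-]
After op 2 [order #2] limit_sell(price=98, qty=2): fills=none; bids=[-] asks=[#2:2@98]
After op 3 cancel(order #2): fills=none; bids=[-] asks=[-]
After op 4 [order #3] limit_sell(price=104, qty=1): fills=none; bids=[-] asks=[#3:1@104]
After op 5 [order #4] limit_buy(price=104, qty=6): fills=#4x#3:1@104; bids=[#4:5@104] asks=[-]
After op 6 [order #5] limit_sell(price=99, qty=5): fills=#4x#5:5@104; bids=[-] asks=[-]
After op 7 [order #6] limit_buy(price=105, qty=2): fills=none; bids=[#6:2@105] asks=[-]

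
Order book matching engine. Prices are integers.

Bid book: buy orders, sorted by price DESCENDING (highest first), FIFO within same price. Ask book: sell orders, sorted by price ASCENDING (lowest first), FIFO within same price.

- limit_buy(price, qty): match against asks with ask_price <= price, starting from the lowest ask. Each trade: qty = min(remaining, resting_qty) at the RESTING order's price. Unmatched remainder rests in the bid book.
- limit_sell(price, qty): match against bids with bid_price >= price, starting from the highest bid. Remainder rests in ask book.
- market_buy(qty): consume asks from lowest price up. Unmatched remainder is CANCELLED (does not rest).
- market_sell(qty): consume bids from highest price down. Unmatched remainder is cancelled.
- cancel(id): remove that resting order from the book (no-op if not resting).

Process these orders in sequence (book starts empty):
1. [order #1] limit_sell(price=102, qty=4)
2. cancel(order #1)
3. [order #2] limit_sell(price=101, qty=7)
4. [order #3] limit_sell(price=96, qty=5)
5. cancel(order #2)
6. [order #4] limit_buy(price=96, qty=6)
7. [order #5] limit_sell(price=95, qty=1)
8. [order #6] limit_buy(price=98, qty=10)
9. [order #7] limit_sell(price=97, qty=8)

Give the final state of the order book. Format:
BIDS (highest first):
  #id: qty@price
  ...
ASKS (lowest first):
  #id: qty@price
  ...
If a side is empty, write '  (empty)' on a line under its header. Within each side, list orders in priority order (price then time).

Answer: BIDS (highest first):
  #6: 2@98
ASKS (lowest first):
  (empty)

Derivation:
After op 1 [order #1] limit_sell(price=102, qty=4): fills=none; bids=[-] asks=[#1:4@102]
After op 2 cancel(order #1): fills=none; bids=[-] asks=[-]
After op 3 [order #2] limit_sell(price=101, qty=7): fills=none; bids=[-] asks=[#2:7@101]
After op 4 [order #3] limit_sell(price=96, qty=5): fills=none; bids=[-] asks=[#3:5@96 #2:7@101]
After op 5 cancel(order #2): fills=none; bids=[-] asks=[#3:5@96]
After op 6 [order #4] limit_buy(price=96, qty=6): fills=#4x#3:5@96; bids=[#4:1@96] asks=[-]
After op 7 [order #5] limit_sell(price=95, qty=1): fills=#4x#5:1@96; bids=[-] asks=[-]
After op 8 [order #6] limit_buy(price=98, qty=10): fills=none; bids=[#6:10@98] asks=[-]
After op 9 [order #7] limit_sell(price=97, qty=8): fills=#6x#7:8@98; bids=[#6:2@98] asks=[-]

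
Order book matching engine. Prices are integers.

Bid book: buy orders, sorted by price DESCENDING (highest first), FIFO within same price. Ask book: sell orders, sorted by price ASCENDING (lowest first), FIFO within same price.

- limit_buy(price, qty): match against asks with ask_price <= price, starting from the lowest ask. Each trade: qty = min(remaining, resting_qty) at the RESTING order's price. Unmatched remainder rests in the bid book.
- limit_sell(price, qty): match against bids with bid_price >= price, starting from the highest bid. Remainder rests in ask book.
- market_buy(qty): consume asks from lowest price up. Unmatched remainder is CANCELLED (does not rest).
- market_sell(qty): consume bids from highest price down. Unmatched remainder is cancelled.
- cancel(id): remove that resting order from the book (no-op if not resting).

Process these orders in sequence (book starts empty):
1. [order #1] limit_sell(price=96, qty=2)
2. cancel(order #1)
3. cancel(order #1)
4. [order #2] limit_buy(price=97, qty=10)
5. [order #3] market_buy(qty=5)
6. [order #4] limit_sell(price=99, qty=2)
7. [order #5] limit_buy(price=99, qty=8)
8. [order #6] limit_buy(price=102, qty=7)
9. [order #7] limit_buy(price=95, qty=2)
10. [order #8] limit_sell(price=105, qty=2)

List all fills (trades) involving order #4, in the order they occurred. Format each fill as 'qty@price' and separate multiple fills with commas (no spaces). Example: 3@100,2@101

After op 1 [order #1] limit_sell(price=96, qty=2): fills=none; bids=[-] asks=[#1:2@96]
After op 2 cancel(order #1): fills=none; bids=[-] asks=[-]
After op 3 cancel(order #1): fills=none; bids=[-] asks=[-]
After op 4 [order #2] limit_buy(price=97, qty=10): fills=none; bids=[#2:10@97] asks=[-]
After op 5 [order #3] market_buy(qty=5): fills=none; bids=[#2:10@97] asks=[-]
After op 6 [order #4] limit_sell(price=99, qty=2): fills=none; bids=[#2:10@97] asks=[#4:2@99]
After op 7 [order #5] limit_buy(price=99, qty=8): fills=#5x#4:2@99; bids=[#5:6@99 #2:10@97] asks=[-]
After op 8 [order #6] limit_buy(price=102, qty=7): fills=none; bids=[#6:7@102 #5:6@99 #2:10@97] asks=[-]
After op 9 [order #7] limit_buy(price=95, qty=2): fills=none; bids=[#6:7@102 #5:6@99 #2:10@97 #7:2@95] asks=[-]
After op 10 [order #8] limit_sell(price=105, qty=2): fills=none; bids=[#6:7@102 #5:6@99 #2:10@97 #7:2@95] asks=[#8:2@105]

Answer: 2@99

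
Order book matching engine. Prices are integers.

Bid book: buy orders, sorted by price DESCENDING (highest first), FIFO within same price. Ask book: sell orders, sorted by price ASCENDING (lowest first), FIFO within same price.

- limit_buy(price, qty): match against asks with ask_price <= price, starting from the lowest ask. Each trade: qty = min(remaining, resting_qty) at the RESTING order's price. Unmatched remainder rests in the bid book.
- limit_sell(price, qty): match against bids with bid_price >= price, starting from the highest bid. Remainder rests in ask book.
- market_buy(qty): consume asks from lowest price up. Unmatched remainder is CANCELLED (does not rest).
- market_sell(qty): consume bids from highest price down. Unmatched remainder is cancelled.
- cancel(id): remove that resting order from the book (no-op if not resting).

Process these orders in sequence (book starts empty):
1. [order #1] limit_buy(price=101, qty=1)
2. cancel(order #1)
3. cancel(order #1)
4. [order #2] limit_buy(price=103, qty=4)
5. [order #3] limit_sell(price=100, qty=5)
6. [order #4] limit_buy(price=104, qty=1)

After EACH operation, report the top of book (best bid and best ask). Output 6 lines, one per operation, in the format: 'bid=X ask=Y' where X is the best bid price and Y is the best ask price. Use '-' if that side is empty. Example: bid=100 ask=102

Answer: bid=101 ask=-
bid=- ask=-
bid=- ask=-
bid=103 ask=-
bid=- ask=100
bid=- ask=-

Derivation:
After op 1 [order #1] limit_buy(price=101, qty=1): fills=none; bids=[#1:1@101] asks=[-]
After op 2 cancel(order #1): fills=none; bids=[-] asks=[-]
After op 3 cancel(order #1): fills=none; bids=[-] asks=[-]
After op 4 [order #2] limit_buy(price=103, qty=4): fills=none; bids=[#2:4@103] asks=[-]
After op 5 [order #3] limit_sell(price=100, qty=5): fills=#2x#3:4@103; bids=[-] asks=[#3:1@100]
After op 6 [order #4] limit_buy(price=104, qty=1): fills=#4x#3:1@100; bids=[-] asks=[-]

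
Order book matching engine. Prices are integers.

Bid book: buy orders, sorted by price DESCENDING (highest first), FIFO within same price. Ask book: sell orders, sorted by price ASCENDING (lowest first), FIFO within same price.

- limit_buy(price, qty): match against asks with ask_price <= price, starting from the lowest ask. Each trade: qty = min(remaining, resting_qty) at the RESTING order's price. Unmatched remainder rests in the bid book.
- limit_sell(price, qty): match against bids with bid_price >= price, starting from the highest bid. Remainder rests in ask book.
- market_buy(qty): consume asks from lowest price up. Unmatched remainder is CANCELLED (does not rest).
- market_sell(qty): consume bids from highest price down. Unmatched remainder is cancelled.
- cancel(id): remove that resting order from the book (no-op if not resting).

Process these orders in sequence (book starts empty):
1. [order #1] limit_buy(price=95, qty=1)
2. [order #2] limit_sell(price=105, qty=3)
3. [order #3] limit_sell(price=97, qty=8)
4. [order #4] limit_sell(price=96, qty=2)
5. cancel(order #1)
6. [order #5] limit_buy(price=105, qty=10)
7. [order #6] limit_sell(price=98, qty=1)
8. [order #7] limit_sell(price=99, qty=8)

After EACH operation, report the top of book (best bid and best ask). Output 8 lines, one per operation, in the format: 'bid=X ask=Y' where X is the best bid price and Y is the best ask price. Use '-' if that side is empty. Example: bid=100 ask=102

After op 1 [order #1] limit_buy(price=95, qty=1): fills=none; bids=[#1:1@95] asks=[-]
After op 2 [order #2] limit_sell(price=105, qty=3): fills=none; bids=[#1:1@95] asks=[#2:3@105]
After op 3 [order #3] limit_sell(price=97, qty=8): fills=none; bids=[#1:1@95] asks=[#3:8@97 #2:3@105]
After op 4 [order #4] limit_sell(price=96, qty=2): fills=none; bids=[#1:1@95] asks=[#4:2@96 #3:8@97 #2:3@105]
After op 5 cancel(order #1): fills=none; bids=[-] asks=[#4:2@96 #3:8@97 #2:3@105]
After op 6 [order #5] limit_buy(price=105, qty=10): fills=#5x#4:2@96 #5x#3:8@97; bids=[-] asks=[#2:3@105]
After op 7 [order #6] limit_sell(price=98, qty=1): fills=none; bids=[-] asks=[#6:1@98 #2:3@105]
After op 8 [order #7] limit_sell(price=99, qty=8): fills=none; bids=[-] asks=[#6:1@98 #7:8@99 #2:3@105]

Answer: bid=95 ask=-
bid=95 ask=105
bid=95 ask=97
bid=95 ask=96
bid=- ask=96
bid=- ask=105
bid=- ask=98
bid=- ask=98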